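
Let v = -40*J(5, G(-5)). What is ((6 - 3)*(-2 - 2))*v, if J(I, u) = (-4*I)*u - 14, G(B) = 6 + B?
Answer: -16320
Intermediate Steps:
J(I, u) = -14 - 4*I*u (J(I, u) = -4*I*u - 14 = -14 - 4*I*u)
v = 1360 (v = -40*(-14 - 4*5*(6 - 5)) = -40*(-14 - 4*5*1) = -40*(-14 - 20) = -40*(-34) = 1360)
((6 - 3)*(-2 - 2))*v = ((6 - 3)*(-2 - 2))*1360 = (3*(-4))*1360 = -12*1360 = -16320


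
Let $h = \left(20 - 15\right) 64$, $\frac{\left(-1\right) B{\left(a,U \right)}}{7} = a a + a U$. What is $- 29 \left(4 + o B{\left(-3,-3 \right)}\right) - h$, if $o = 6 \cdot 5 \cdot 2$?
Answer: $218804$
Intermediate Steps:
$B{\left(a,U \right)} = - 7 a^{2} - 7 U a$ ($B{\left(a,U \right)} = - 7 \left(a a + a U\right) = - 7 \left(a^{2} + U a\right) = - 7 a^{2} - 7 U a$)
$o = 60$ ($o = 30 \cdot 2 = 60$)
$h = 320$ ($h = 5 \cdot 64 = 320$)
$- 29 \left(4 + o B{\left(-3,-3 \right)}\right) - h = - 29 \left(4 + 60 \left(\left(-7\right) \left(-3\right) \left(-3 - 3\right)\right)\right) - 320 = - 29 \left(4 + 60 \left(\left(-7\right) \left(-3\right) \left(-6\right)\right)\right) - 320 = - 29 \left(4 + 60 \left(-126\right)\right) - 320 = - 29 \left(4 - 7560\right) - 320 = \left(-29\right) \left(-7556\right) - 320 = 219124 - 320 = 218804$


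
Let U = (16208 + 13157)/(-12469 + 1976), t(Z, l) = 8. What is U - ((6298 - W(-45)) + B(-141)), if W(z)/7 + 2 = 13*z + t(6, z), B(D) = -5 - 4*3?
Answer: -15494861/1499 ≈ -10337.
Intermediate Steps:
U = -4195/1499 (U = 29365/(-10493) = 29365*(-1/10493) = -4195/1499 ≈ -2.7985)
B(D) = -17 (B(D) = -5 - 12 = -17)
W(z) = 42 + 91*z (W(z) = -14 + 7*(13*z + 8) = -14 + 7*(8 + 13*z) = -14 + (56 + 91*z) = 42 + 91*z)
U - ((6298 - W(-45)) + B(-141)) = -4195/1499 - ((6298 - (42 + 91*(-45))) - 17) = -4195/1499 - ((6298 - (42 - 4095)) - 17) = -4195/1499 - ((6298 - 1*(-4053)) - 17) = -4195/1499 - ((6298 + 4053) - 17) = -4195/1499 - (10351 - 17) = -4195/1499 - 1*10334 = -4195/1499 - 10334 = -15494861/1499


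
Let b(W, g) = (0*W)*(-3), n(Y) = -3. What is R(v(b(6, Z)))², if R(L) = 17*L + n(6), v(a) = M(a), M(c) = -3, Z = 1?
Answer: 2916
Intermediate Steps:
b(W, g) = 0 (b(W, g) = 0*(-3) = 0)
v(a) = -3
R(L) = -3 + 17*L (R(L) = 17*L - 3 = -3 + 17*L)
R(v(b(6, Z)))² = (-3 + 17*(-3))² = (-3 - 51)² = (-54)² = 2916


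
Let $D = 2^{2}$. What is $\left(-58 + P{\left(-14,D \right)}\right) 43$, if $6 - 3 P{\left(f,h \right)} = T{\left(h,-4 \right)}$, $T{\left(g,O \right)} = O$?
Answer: $- \frac{7052}{3} \approx -2350.7$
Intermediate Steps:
$D = 4$
$P{\left(f,h \right)} = \frac{10}{3}$ ($P{\left(f,h \right)} = 2 - - \frac{4}{3} = 2 + \frac{4}{3} = \frac{10}{3}$)
$\left(-58 + P{\left(-14,D \right)}\right) 43 = \left(-58 + \frac{10}{3}\right) 43 = \left(- \frac{164}{3}\right) 43 = - \frac{7052}{3}$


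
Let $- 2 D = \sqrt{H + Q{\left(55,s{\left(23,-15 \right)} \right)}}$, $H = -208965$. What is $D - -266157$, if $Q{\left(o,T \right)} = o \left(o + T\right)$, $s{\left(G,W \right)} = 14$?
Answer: $266157 - \frac{i \sqrt{205170}}{2} \approx 2.6616 \cdot 10^{5} - 226.48 i$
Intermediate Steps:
$Q{\left(o,T \right)} = o \left(T + o\right)$
$D = - \frac{i \sqrt{205170}}{2}$ ($D = - \frac{\sqrt{-208965 + 55 \left(14 + 55\right)}}{2} = - \frac{\sqrt{-208965 + 55 \cdot 69}}{2} = - \frac{\sqrt{-208965 + 3795}}{2} = - \frac{\sqrt{-205170}}{2} = - \frac{i \sqrt{205170}}{2} \approx - 226.48 i$)
$D - -266157 = - \frac{i \sqrt{205170}}{2} - -266157 = - \frac{i \sqrt{205170}}{2} + 266157 = 266157 - \frac{i \sqrt{205170}}{2}$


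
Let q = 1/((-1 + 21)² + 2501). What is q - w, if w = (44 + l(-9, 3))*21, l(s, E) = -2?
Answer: -2558681/2901 ≈ -882.00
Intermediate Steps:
q = 1/2901 (q = 1/(20² + 2501) = 1/(400 + 2501) = 1/2901 ≈ 0.00034471)
w = 882 (w = (44 - 2)*21 = 42*21 = 882)
q - w = 1/2901 - 1*882 = 1/2901 - 882 = -2558681/2901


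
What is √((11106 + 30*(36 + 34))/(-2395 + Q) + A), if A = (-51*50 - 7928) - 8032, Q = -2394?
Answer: 6*I*√11793922979/4789 ≈ 136.06*I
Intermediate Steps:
A = -18510 (A = (-2550 - 7928) - 8032 = -10478 - 8032 = -18510)
√((11106 + 30*(36 + 34))/(-2395 + Q) + A) = √((11106 + 30*(36 + 34))/(-2395 - 2394) - 18510) = √((11106 + 30*70)/(-4789) - 18510) = √((11106 + 2100)*(-1/4789) - 18510) = √(13206*(-1/4789) - 18510) = √(-13206/4789 - 18510) = √(-88657596/4789) = 6*I*√11793922979/4789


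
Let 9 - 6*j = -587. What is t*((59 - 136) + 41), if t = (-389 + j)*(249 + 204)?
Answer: 4723884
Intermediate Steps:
j = 298/3 (j = 3/2 - ⅙*(-587) = 3/2 + 587/6 = 298/3 ≈ 99.333)
t = -131219 (t = (-389 + 298/3)*(249 + 204) = -869/3*453 = -131219)
t*((59 - 136) + 41) = -131219*((59 - 136) + 41) = -131219*(-77 + 41) = -131219*(-36) = 4723884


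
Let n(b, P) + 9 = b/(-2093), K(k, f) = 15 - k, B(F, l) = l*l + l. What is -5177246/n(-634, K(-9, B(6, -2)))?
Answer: 10835975878/18203 ≈ 5.9529e+5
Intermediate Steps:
B(F, l) = l + l**2 (B(F, l) = l**2 + l = l + l**2)
n(b, P) = -9 - b/2093 (n(b, P) = -9 + b/(-2093) = -9 + b*(-1/2093) = -9 - b/2093)
-5177246/n(-634, K(-9, B(6, -2))) = -5177246/(-9 - 1/2093*(-634)) = -5177246/(-9 + 634/2093) = -5177246/(-18203/2093) = -5177246*(-2093/18203) = 10835975878/18203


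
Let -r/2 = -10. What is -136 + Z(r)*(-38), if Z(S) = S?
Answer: -896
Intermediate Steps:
r = 20 (r = -2*(-10) = 20)
-136 + Z(r)*(-38) = -136 + 20*(-38) = -136 - 760 = -896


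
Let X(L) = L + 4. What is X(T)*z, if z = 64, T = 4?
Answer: 512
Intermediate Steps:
X(L) = 4 + L
X(T)*z = (4 + 4)*64 = 8*64 = 512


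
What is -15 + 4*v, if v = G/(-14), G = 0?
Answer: -15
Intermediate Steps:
v = 0 (v = 0/(-14) = 0*(-1/14) = 0)
-15 + 4*v = -15 + 4*0 = -15 + 0 = -15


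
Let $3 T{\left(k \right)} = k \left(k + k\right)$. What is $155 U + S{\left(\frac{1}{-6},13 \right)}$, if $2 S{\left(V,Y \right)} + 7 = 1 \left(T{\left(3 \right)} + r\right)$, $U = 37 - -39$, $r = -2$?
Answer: $\frac{23557}{2} \approx 11779.0$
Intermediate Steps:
$T{\left(k \right)} = \frac{2 k^{2}}{3}$ ($T{\left(k \right)} = \frac{k \left(k + k\right)}{3} = \frac{k 2 k}{3} = \frac{2 k^{2}}{3}$)
$U = 76$ ($U = 37 + 39 = 76$)
$S{\left(V,Y \right)} = - \frac{3}{2}$ ($S{\left(V,Y \right)} = - \frac{7}{2} + \frac{1 \left(\frac{2 \cdot 3^{2}}{3} - 2\right)}{2} = - \frac{7}{2} + \frac{1 \left(\frac{2}{3} \cdot 9 - 2\right)}{2} = - \frac{7}{2} + \frac{1 \left(6 - 2\right)}{2} = - \frac{7}{2} + \frac{1 \cdot 4}{2} = - \frac{7}{2} + \frac{1}{2} \cdot 4 = - \frac{7}{2} + 2 = - \frac{3}{2}$)
$155 U + S{\left(\frac{1}{-6},13 \right)} = 155 \cdot 76 - \frac{3}{2} = 11780 - \frac{3}{2} = \frac{23557}{2}$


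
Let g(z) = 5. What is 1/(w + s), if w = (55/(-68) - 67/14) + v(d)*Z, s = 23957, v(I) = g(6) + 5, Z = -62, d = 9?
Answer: 476/11105749 ≈ 4.2861e-5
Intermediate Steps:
v(I) = 10 (v(I) = 5 + 5 = 10)
w = -297783/476 (w = (55/(-68) - 67/14) + 10*(-62) = (55*(-1/68) - 67*1/14) - 620 = (-55/68 - 67/14) - 620 = -2663/476 - 620 = -297783/476 ≈ -625.59)
1/(w + s) = 1/(-297783/476 + 23957) = 1/(11105749/476) = 476/11105749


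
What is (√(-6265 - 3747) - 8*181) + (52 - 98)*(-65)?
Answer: 1542 + 2*I*√2503 ≈ 1542.0 + 100.06*I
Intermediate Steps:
(√(-6265 - 3747) - 8*181) + (52 - 98)*(-65) = (√(-10012) - 1*1448) - 46*(-65) = (2*I*√2503 - 1448) + 2990 = (-1448 + 2*I*√2503) + 2990 = 1542 + 2*I*√2503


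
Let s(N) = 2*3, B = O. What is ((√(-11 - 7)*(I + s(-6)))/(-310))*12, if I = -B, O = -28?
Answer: -612*I*√2/155 ≈ -5.5839*I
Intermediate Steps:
B = -28
s(N) = 6
I = 28 (I = -1*(-28) = 28)
((√(-11 - 7)*(I + s(-6)))/(-310))*12 = ((√(-11 - 7)*(28 + 6))/(-310))*12 = ((√(-18)*34)*(-1/310))*12 = (((3*I*√2)*34)*(-1/310))*12 = ((102*I*√2)*(-1/310))*12 = -51*I*√2/155*12 = -612*I*√2/155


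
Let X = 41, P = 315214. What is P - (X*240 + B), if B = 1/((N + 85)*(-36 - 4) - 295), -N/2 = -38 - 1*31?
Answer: 2814021411/9215 ≈ 3.0537e+5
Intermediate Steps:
N = 138 (N = -2*(-38 - 1*31) = -2*(-38 - 31) = -2*(-69) = 138)
B = -1/9215 (B = 1/((138 + 85)*(-36 - 4) - 295) = 1/(223*(-40) - 295) = 1/(-8920 - 295) = 1/(-9215) = -1/9215 ≈ -0.00010852)
P - (X*240 + B) = 315214 - (41*240 - 1/9215) = 315214 - (9840 - 1/9215) = 315214 - 1*90675599/9215 = 315214 - 90675599/9215 = 2814021411/9215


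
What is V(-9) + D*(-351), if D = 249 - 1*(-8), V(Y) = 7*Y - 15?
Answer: -90285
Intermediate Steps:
V(Y) = -15 + 7*Y
D = 257 (D = 249 + 8 = 257)
V(-9) + D*(-351) = (-15 + 7*(-9)) + 257*(-351) = (-15 - 63) - 90207 = -78 - 90207 = -90285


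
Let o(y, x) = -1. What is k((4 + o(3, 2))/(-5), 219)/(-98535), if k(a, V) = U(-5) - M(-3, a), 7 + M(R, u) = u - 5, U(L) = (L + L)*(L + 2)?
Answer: -71/164225 ≈ -0.00043233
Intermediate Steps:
U(L) = 2*L*(2 + L) (U(L) = (2*L)*(2 + L) = 2*L*(2 + L))
M(R, u) = -12 + u (M(R, u) = -7 + (u - 5) = -7 + (-5 + u) = -12 + u)
k(a, V) = 42 - a (k(a, V) = 2*(-5)*(2 - 5) - (-12 + a) = 2*(-5)*(-3) + (12 - a) = 30 + (12 - a) = 42 - a)
k((4 + o(3, 2))/(-5), 219)/(-98535) = (42 - (4 - 1)/(-5))/(-98535) = (42 - 3*(-1)/5)*(-1/98535) = (42 - 1*(-⅗))*(-1/98535) = (42 + ⅗)*(-1/98535) = (213/5)*(-1/98535) = -71/164225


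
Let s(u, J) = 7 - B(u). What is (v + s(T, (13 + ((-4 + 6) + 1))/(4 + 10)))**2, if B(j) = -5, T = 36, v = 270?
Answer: 79524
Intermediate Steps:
s(u, J) = 12 (s(u, J) = 7 - 1*(-5) = 7 + 5 = 12)
(v + s(T, (13 + ((-4 + 6) + 1))/(4 + 10)))**2 = (270 + 12)**2 = 282**2 = 79524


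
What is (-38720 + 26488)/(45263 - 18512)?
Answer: -12232/26751 ≈ -0.45725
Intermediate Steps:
(-38720 + 26488)/(45263 - 18512) = -12232/26751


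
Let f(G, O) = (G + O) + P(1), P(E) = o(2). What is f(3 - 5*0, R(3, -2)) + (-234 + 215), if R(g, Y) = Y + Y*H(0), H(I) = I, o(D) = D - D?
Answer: -18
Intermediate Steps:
o(D) = 0
P(E) = 0
R(g, Y) = Y (R(g, Y) = Y + Y*0 = Y + 0 = Y)
f(G, O) = G + O (f(G, O) = (G + O) + 0 = G + O)
f(3 - 5*0, R(3, -2)) + (-234 + 215) = ((3 - 5*0) - 2) + (-234 + 215) = ((3 + 0) - 2) - 19 = (3 - 2) - 19 = 1 - 19 = -18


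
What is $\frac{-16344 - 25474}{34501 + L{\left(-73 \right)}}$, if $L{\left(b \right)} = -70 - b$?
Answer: $- \frac{20909}{17252} \approx -1.212$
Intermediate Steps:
$\frac{-16344 - 25474}{34501 + L{\left(-73 \right)}} = \frac{-16344 - 25474}{34501 - -3} = - \frac{41818}{34501 + \left(-70 + 73\right)} = - \frac{41818}{34501 + 3} = - \frac{41818}{34504} = \left(-41818\right) \frac{1}{34504} = - \frac{20909}{17252}$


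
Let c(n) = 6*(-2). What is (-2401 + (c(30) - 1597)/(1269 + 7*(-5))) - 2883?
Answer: -6522065/1234 ≈ -5285.3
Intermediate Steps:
c(n) = -12
(-2401 + (c(30) - 1597)/(1269 + 7*(-5))) - 2883 = (-2401 + (-12 - 1597)/(1269 + 7*(-5))) - 2883 = (-2401 - 1609/(1269 - 35)) - 2883 = (-2401 - 1609/1234) - 2883 = -2964443/1234 - 2883 = -6522065/1234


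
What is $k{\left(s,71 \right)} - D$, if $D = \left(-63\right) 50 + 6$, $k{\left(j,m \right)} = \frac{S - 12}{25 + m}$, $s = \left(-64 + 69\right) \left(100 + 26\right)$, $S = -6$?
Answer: $\frac{50301}{16} \approx 3143.8$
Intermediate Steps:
$s = 630$ ($s = 5 \cdot 126 = 630$)
$k{\left(j,m \right)} = - \frac{18}{25 + m}$ ($k{\left(j,m \right)} = \frac{-6 - 12}{25 + m} = - \frac{18}{25 + m}$)
$D = -3144$ ($D = -3150 + 6 = -3144$)
$k{\left(s,71 \right)} - D = - \frac{18}{25 + 71} - -3144 = - \frac{18}{96} + 3144 = \left(-18\right) \frac{1}{96} + 3144 = - \frac{3}{16} + 3144 = \frac{50301}{16}$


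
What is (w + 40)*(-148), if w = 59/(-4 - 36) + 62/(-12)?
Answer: -148111/30 ≈ -4937.0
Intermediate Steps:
w = -797/120 (w = 59/(-40) + 62*(-1/12) = 59*(-1/40) - 31/6 = -59/40 - 31/6 = -797/120 ≈ -6.6417)
(w + 40)*(-148) = (-797/120 + 40)*(-148) = (4003/120)*(-148) = -148111/30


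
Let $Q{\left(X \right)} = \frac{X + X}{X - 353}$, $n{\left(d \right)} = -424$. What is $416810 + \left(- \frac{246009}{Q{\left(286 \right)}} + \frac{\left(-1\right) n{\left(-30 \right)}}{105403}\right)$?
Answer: $\frac{26867006020497}{60290516} \approx 4.4563 \cdot 10^{5}$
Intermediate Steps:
$Q{\left(X \right)} = \frac{2 X}{-353 + X}$
$416810 + \left(- \frac{246009}{Q{\left(286 \right)}} + \frac{\left(-1\right) n{\left(-30 \right)}}{105403}\right) = 416810 + \left(- \frac{246009}{2 \cdot 286 \frac{1}{-353 + 286}} + \frac{\left(-1\right) \left(-424\right)}{105403}\right) = 416810 - \left(- \frac{424}{105403} + \frac{246009}{2 \cdot 286 \frac{1}{-67}}\right) = 416810 - \left(- \frac{424}{105403} + \frac{246009}{2 \cdot 286 \left(- \frac{1}{67}\right)}\right) = 416810 - \left(- \frac{424}{105403} + \frac{246009}{- \frac{572}{67}}\right) = 416810 + \left(\left(-246009\right) \left(- \frac{67}{572}\right) + \frac{424}{105403}\right) = 416810 + \left(\frac{16482603}{572} + \frac{424}{105403}\right) = 416810 + \frac{1737316046537}{60290516} = \frac{26867006020497}{60290516}$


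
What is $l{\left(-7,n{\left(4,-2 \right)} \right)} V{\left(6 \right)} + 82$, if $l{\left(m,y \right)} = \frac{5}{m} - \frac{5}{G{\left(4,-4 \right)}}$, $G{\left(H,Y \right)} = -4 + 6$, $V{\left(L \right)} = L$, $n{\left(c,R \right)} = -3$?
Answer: $\frac{439}{7} \approx 62.714$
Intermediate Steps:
$G{\left(H,Y \right)} = 2$
$l{\left(m,y \right)} = - \frac{5}{2} + \frac{5}{m}$ ($l{\left(m,y \right)} = \frac{5}{m} - \frac{5}{2} = - \frac{5}{2} + \frac{5}{m}$)
$l{\left(-7,n{\left(4,-2 \right)} \right)} V{\left(6 \right)} + 82 = \left(- \frac{5}{2} + \frac{5}{-7}\right) 6 + 82 = \left(- \frac{5}{2} + 5 \left(- \frac{1}{7}\right)\right) 6 + 82 = \left(- \frac{5}{2} - \frac{5}{7}\right) 6 + 82 = \left(- \frac{45}{14}\right) 6 + 82 = - \frac{135}{7} + 82 = \frac{439}{7}$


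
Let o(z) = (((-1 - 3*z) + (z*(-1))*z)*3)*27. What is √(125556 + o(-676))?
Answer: I*√36725313 ≈ 6060.1*I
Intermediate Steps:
o(z) = -81 - 243*z - 81*z² (o(z) = (((-1 - 3*z) + (-z)*z)*3)*27 = (((-1 - 3*z) - z²)*3)*27 = ((-1 - z² - 3*z)*3)*27 = (-3 - 9*z - 3*z²)*27 = -81 - 243*z - 81*z²)
√(125556 + o(-676)) = √(125556 + (-81 - 243*(-676) - 81*(-676)²)) = √(125556 + (-81 + 164268 - 81*456976)) = √(125556 + (-81 + 164268 - 37015056)) = √(125556 - 36850869) = √(-36725313) = I*√36725313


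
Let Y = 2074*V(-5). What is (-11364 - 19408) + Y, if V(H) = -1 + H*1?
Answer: -43216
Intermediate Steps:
V(H) = -1 + H
Y = -12444 (Y = 2074*(-1 - 5) = 2074*(-6) = -12444)
(-11364 - 19408) + Y = (-11364 - 19408) - 12444 = -30772 - 12444 = -43216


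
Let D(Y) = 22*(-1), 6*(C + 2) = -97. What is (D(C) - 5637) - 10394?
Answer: -16053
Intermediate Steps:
C = -109/6 (C = -2 + (1/6)*(-97) = -2 - 97/6 = -109/6 ≈ -18.167)
D(Y) = -22
(D(C) - 5637) - 10394 = (-22 - 5637) - 10394 = -5659 - 10394 = -16053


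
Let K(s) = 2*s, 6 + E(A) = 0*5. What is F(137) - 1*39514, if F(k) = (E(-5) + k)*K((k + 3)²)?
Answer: 5095686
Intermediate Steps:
E(A) = -6 (E(A) = -6 + 0*5 = -6 + 0 = -6)
F(k) = 2*(3 + k)²*(-6 + k) (F(k) = (-6 + k)*(2*(k + 3)²) = (-6 + k)*(2*(3 + k)²) = 2*(3 + k)²*(-6 + k))
F(137) - 1*39514 = 2*(3 + 137)²*(-6 + 137) - 1*39514 = 2*140²*131 - 39514 = 2*19600*131 - 39514 = 5135200 - 39514 = 5095686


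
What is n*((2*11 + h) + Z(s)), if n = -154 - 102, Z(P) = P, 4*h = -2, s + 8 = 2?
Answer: -3968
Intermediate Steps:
s = -6 (s = -8 + 2 = -6)
h = -½ (h = (¼)*(-2) = -½ ≈ -0.50000)
n = -256
n*((2*11 + h) + Z(s)) = -256*((2*11 - ½) - 6) = -256*((22 - ½) - 6) = -256*(43/2 - 6) = -256*31/2 = -3968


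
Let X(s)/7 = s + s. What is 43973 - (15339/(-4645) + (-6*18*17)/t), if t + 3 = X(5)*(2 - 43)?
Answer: 34521115496/785005 ≈ 43976.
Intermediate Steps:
X(s) = 14*s (X(s) = 7*(s + s) = 7*(2*s) = 14*s)
t = -2873 (t = -3 + (14*5)*(2 - 43) = -3 + 70*(-41) = -3 - 2870 = -2873)
43973 - (15339/(-4645) + (-6*18*17)/t) = 43973 - (15339/(-4645) + (-6*18*17)/(-2873)) = 43973 - (15339*(-1/4645) - 108*17*(-1/2873)) = 43973 - (-15339/4645 - 1836*(-1/2873)) = 43973 - (-15339/4645 + 108/169) = 43973 - 1*(-2090631/785005) = 43973 + 2090631/785005 = 34521115496/785005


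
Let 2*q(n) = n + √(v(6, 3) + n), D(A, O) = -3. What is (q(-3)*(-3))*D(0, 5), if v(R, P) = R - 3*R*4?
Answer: -27/2 + 9*I*√69/2 ≈ -13.5 + 37.38*I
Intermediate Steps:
v(R, P) = -11*R (v(R, P) = R - 12*R = -11*R)
q(n) = n/2 + √(-66 + n)/2 (q(n) = (n + √(-11*6 + n))/2 = (n + √(-66 + n))/2 = n/2 + √(-66 + n)/2)
(q(-3)*(-3))*D(0, 5) = (((½)*(-3) + √(-66 - 3)/2)*(-3))*(-3) = ((-3/2 + √(-69)/2)*(-3))*(-3) = ((-3/2 + (I*√69)/2)*(-3))*(-3) = ((-3/2 + I*√69/2)*(-3))*(-3) = (9/2 - 3*I*√69/2)*(-3) = -27/2 + 9*I*√69/2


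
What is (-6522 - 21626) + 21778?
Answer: -6370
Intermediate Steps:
(-6522 - 21626) + 21778 = -28148 + 21778 = -6370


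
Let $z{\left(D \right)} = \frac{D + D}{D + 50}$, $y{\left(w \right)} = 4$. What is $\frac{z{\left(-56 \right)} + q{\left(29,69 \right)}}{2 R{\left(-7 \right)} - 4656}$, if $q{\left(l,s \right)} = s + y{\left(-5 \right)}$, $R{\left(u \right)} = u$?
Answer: $- \frac{55}{2802} \approx -0.019629$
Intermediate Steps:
$q{\left(l,s \right)} = 4 + s$ ($q{\left(l,s \right)} = s + 4 = 4 + s$)
$z{\left(D \right)} = \frac{2 D}{50 + D}$
$\frac{z{\left(-56 \right)} + q{\left(29,69 \right)}}{2 R{\left(-7 \right)} - 4656} = \frac{2 \left(-56\right) \frac{1}{50 - 56} + \left(4 + 69\right)}{2 \left(-7\right) - 4656} = \frac{2 \left(-56\right) \frac{1}{-6} + 73}{-14 - 4656} = \frac{2 \left(-56\right) \left(- \frac{1}{6}\right) + 73}{-4670} = \left(\frac{56}{3} + 73\right) \left(- \frac{1}{4670}\right) = \frac{275}{3} \left(- \frac{1}{4670}\right) = - \frac{55}{2802}$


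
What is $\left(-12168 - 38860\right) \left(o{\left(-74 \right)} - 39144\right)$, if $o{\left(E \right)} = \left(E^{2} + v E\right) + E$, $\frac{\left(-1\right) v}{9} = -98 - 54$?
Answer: $6887453272$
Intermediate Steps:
$v = 1368$ ($v = - 9 \left(-98 - 54\right) = \left(-9\right) \left(-152\right) = 1368$)
$o{\left(E \right)} = E^{2} + 1369 E$ ($o{\left(E \right)} = \left(E^{2} + 1368 E\right) + E = E^{2} + 1369 E$)
$\left(-12168 - 38860\right) \left(o{\left(-74 \right)} - 39144\right) = \left(-12168 - 38860\right) \left(- 74 \left(1369 - 74\right) - 39144\right) = - 51028 \left(\left(-74\right) 1295 - 39144\right) = - 51028 \left(-95830 - 39144\right) = \left(-51028\right) \left(-134974\right) = 6887453272$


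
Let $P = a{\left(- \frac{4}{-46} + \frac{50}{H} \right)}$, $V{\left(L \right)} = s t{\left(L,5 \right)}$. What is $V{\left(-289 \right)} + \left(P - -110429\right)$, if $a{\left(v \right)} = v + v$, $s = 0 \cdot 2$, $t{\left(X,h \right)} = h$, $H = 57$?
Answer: $\frac{144774947}{1311} \approx 1.1043 \cdot 10^{5}$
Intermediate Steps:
$s = 0$
$V{\left(L \right)} = 0$ ($V{\left(L \right)} = 0 \cdot 5 = 0$)
$a{\left(v \right)} = 2 v$
$P = \frac{2528}{1311}$ ($P = 2 \left(- \frac{4}{-46} + \frac{50}{57}\right) = 2 \left(\left(-4\right) \left(- \frac{1}{46}\right) + 50 \cdot \frac{1}{57}\right) = 2 \left(\frac{2}{23} + \frac{50}{57}\right) = 2 \cdot \frac{1264}{1311} = \frac{2528}{1311} \approx 1.9283$)
$V{\left(-289 \right)} + \left(P - -110429\right) = 0 + \left(\frac{2528}{1311} - -110429\right) = 0 + \left(\frac{2528}{1311} + 110429\right) = 0 + \frac{144774947}{1311} = \frac{144774947}{1311}$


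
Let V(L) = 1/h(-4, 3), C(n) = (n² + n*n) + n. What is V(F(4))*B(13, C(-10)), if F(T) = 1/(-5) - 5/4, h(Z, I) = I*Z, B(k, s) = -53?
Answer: 53/12 ≈ 4.4167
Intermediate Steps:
C(n) = n + 2*n² (C(n) = (n² + n²) + n = 2*n² + n = n + 2*n²)
F(T) = -29/20 (F(T) = 1*(-⅕) - 5*¼ = -⅕ - 5/4 = -29/20)
V(L) = -1/12 (V(L) = 1/(3*(-4)) = 1/(-12) = -1/12)
V(F(4))*B(13, C(-10)) = -1/12*(-53) = 53/12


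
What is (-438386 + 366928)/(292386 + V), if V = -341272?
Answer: 35729/24443 ≈ 1.4617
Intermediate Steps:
(-438386 + 366928)/(292386 + V) = (-438386 + 366928)/(292386 - 341272) = -71458/(-48886) = -71458*(-1/48886) = 35729/24443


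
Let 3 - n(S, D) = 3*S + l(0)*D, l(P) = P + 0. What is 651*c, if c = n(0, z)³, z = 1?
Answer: 17577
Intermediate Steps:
l(P) = P
n(S, D) = 3 - 3*S (n(S, D) = 3 - (3*S + 0*D) = 3 - (3*S + 0) = 3 - 3*S)
c = 27 (c = (3 - 3*0)³ = (3 + 0)³ = 3³ = 27)
651*c = 651*27 = 17577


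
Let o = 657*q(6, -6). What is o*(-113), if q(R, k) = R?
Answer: -445446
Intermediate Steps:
o = 3942 (o = 657*6 = 3942)
o*(-113) = 3942*(-113) = -445446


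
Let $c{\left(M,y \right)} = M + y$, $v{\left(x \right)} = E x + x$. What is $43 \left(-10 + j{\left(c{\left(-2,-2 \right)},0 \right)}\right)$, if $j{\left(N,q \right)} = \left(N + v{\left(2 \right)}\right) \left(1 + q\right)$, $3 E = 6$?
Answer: $-344$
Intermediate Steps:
$E = 2$ ($E = \frac{1}{3} \cdot 6 = 2$)
$v{\left(x \right)} = 3 x$ ($v{\left(x \right)} = 2 x + x = 3 x$)
$j{\left(N,q \right)} = \left(1 + q\right) \left(6 + N\right)$ ($j{\left(N,q \right)} = \left(N + 3 \cdot 2\right) \left(1 + q\right) = \left(N + 6\right) \left(1 + q\right) = \left(6 + N\right) \left(1 + q\right) = \left(1 + q\right) \left(6 + N\right)$)
$43 \left(-10 + j{\left(c{\left(-2,-2 \right)},0 \right)}\right) = 43 \left(-10 + \left(6 - 4 + 6 \cdot 0 + \left(-2 - 2\right) 0\right)\right) = 43 \left(-10 + \left(6 - 4 + 0 - 0\right)\right) = 43 \left(-10 + \left(6 - 4 + 0 + 0\right)\right) = 43 \left(-10 + 2\right) = 43 \left(-8\right) = -344$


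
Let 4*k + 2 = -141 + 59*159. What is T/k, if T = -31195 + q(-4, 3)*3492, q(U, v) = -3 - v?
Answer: -104294/4619 ≈ -22.579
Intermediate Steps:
k = 4619/2 (k = -½ + (-141 + 59*159)/4 = -½ + (-141 + 9381)/4 = -½ + (¼)*9240 = -½ + 2310 = 4619/2 ≈ 2309.5)
T = -52147 (T = -31195 + (-3 - 1*3)*3492 = -31195 + (-3 - 3)*3492 = -31195 - 6*3492 = -31195 - 20952 = -52147)
T/k = -52147/4619/2 = -52147*2/4619 = -104294/4619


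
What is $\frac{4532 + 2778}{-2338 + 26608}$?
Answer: $\frac{731}{2427} \approx 0.30119$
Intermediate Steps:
$\frac{4532 + 2778}{-2338 + 26608} = \frac{7310}{24270} = 7310 \cdot \frac{1}{24270} = \frac{731}{2427}$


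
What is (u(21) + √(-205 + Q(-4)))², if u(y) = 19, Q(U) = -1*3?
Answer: 153 + 152*I*√13 ≈ 153.0 + 548.04*I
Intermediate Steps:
Q(U) = -3
(u(21) + √(-205 + Q(-4)))² = (19 + √(-205 - 3))² = (19 + √(-208))² = (19 + 4*I*√13)²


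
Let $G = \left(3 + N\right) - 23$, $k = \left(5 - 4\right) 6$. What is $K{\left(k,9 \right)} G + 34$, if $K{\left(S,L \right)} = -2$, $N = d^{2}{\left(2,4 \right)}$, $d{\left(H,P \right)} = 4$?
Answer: $42$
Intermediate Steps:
$k = 6$ ($k = 1 \cdot 6 = 6$)
$N = 16$ ($N = 4^{2} = 16$)
$G = -4$ ($G = \left(3 + 16\right) - 23 = 19 - 23 = -4$)
$K{\left(k,9 \right)} G + 34 = \left(-2\right) \left(-4\right) + 34 = 8 + 34 = 42$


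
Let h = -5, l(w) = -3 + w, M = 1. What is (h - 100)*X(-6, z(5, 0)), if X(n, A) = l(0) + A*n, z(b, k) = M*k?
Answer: 315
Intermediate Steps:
z(b, k) = k (z(b, k) = 1*k = k)
X(n, A) = -3 + A*n (X(n, A) = (-3 + 0) + A*n = -3 + A*n)
(h - 100)*X(-6, z(5, 0)) = (-5 - 100)*(-3 + 0*(-6)) = -105*(-3 + 0) = -105*(-3) = 315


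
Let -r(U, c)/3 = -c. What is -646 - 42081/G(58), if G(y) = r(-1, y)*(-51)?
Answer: -1896841/2958 ≈ -641.26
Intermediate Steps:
r(U, c) = 3*c (r(U, c) = -(-3)*c = 3*c)
G(y) = -153*y (G(y) = (3*y)*(-51) = -153*y)
-646 - 42081/G(58) = -646 - 42081/((-153*58)) = -646 - 42081/(-8874) = -646 - 42081*(-1)/8874 = -646 - 1*(-14027/2958) = -646 + 14027/2958 = -1896841/2958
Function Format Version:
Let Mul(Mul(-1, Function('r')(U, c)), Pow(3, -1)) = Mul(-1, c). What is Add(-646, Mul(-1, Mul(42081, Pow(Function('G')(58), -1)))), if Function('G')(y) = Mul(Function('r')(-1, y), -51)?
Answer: Rational(-1896841, 2958) ≈ -641.26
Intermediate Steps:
Function('r')(U, c) = Mul(3, c) (Function('r')(U, c) = Mul(-3, Mul(-1, c)) = Mul(3, c))
Function('G')(y) = Mul(-153, y) (Function('G')(y) = Mul(Mul(3, y), -51) = Mul(-153, y))
Add(-646, Mul(-1, Mul(42081, Pow(Function('G')(58), -1)))) = Add(-646, Mul(-1, Mul(42081, Pow(Mul(-153, 58), -1)))) = Add(-646, Mul(-1, Mul(42081, Pow(-8874, -1)))) = Add(-646, Mul(-1, Mul(42081, Rational(-1, 8874)))) = Add(-646, Mul(-1, Rational(-14027, 2958))) = Add(-646, Rational(14027, 2958)) = Rational(-1896841, 2958)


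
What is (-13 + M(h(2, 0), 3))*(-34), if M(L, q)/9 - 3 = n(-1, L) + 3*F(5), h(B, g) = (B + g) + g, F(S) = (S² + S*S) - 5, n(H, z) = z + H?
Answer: -42092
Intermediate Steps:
n(H, z) = H + z
F(S) = -5 + 2*S² (F(S) = (S² + S²) - 5 = 2*S² - 5 = -5 + 2*S²)
h(B, g) = B + 2*g
M(L, q) = 1233 + 9*L (M(L, q) = 27 + 9*((-1 + L) + 3*(-5 + 2*5²)) = 27 + 9*((-1 + L) + 3*(-5 + 2*25)) = 27 + 9*((-1 + L) + 3*(-5 + 50)) = 27 + 9*((-1 + L) + 3*45) = 27 + 9*((-1 + L) + 135) = 27 + 9*(134 + L) = 27 + (1206 + 9*L) = 1233 + 9*L)
(-13 + M(h(2, 0), 3))*(-34) = (-13 + (1233 + 9*(2 + 2*0)))*(-34) = (-13 + (1233 + 9*(2 + 0)))*(-34) = (-13 + (1233 + 9*2))*(-34) = (-13 + (1233 + 18))*(-34) = (-13 + 1251)*(-34) = 1238*(-34) = -42092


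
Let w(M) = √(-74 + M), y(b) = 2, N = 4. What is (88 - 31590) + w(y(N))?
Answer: -31502 + 6*I*√2 ≈ -31502.0 + 8.4853*I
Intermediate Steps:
(88 - 31590) + w(y(N)) = (88 - 31590) + √(-74 + 2) = -31502 + √(-72) = -31502 + 6*I*√2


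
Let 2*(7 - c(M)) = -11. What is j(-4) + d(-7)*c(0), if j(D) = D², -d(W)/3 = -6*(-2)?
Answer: -434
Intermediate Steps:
d(W) = -36 (d(W) = -(-18)*(-2) = -3*12 = -36)
c(M) = 25/2 (c(M) = 7 - ½*(-11) = 7 + 11/2 = 25/2)
j(-4) + d(-7)*c(0) = (-4)² - 36*25/2 = 16 - 450 = -434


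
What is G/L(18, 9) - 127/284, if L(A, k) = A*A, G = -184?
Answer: -23351/23004 ≈ -1.0151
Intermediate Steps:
L(A, k) = A**2
G/L(18, 9) - 127/284 = -184/(18**2) - 127/284 = -184/324 - 127*1/284 = -184*1/324 - 127/284 = -46/81 - 127/284 = -23351/23004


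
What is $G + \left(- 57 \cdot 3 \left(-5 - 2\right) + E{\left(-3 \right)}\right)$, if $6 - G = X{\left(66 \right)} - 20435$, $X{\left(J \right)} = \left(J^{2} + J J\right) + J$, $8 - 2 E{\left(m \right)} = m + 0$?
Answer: $\frac{25731}{2} \approx 12866.0$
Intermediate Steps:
$E{\left(m \right)} = 4 - \frac{m}{2}$ ($E{\left(m \right)} = 4 - \frac{m + 0}{2} = 4 - \frac{m}{2}$)
$X{\left(J \right)} = J + 2 J^{2}$ ($X{\left(J \right)} = \left(J^{2} + J^{2}\right) + J = 2 J^{2} + J = J + 2 J^{2}$)
$G = 11663$ ($G = 6 - \left(66 \left(1 + 2 \cdot 66\right) - 20435\right) = 6 - \left(66 \left(1 + 132\right) - 20435\right) = 6 - \left(66 \cdot 133 - 20435\right) = 6 - \left(8778 - 20435\right) = 6 - -11657 = 6 + 11657 = 11663$)
$G + \left(- 57 \cdot 3 \left(-5 - 2\right) + E{\left(-3 \right)}\right) = 11663 + \left(- 57 \cdot 3 \left(-5 - 2\right) + \left(4 - - \frac{3}{2}\right)\right) = 11663 + \left(- 57 \cdot 3 \left(-7\right) + \left(4 + \frac{3}{2}\right)\right) = 11663 + \left(\left(-57\right) \left(-21\right) + \frac{11}{2}\right) = 11663 + \left(1197 + \frac{11}{2}\right) = 11663 + \frac{2405}{2} = \frac{25731}{2}$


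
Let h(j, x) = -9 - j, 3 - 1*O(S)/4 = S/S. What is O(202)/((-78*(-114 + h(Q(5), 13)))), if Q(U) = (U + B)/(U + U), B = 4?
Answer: 40/48321 ≈ 0.00082780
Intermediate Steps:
O(S) = 8 (O(S) = 12 - 4*S/S = 12 - 4*1 = 12 - 4 = 8)
Q(U) = (4 + U)/(2*U) (Q(U) = (U + 4)/(U + U) = (4 + U)/((2*U)) = (4 + U)*(1/(2*U)) = (4 + U)/(2*U))
O(202)/((-78*(-114 + h(Q(5), 13)))) = 8/((-78*(-114 + (-9 - (4 + 5)/(2*5))))) = 8/((-78*(-114 + (-9 - 9/(2*5))))) = 8/((-78*(-114 + (-9 - 1*9/10)))) = 8/((-78*(-114 + (-9 - 9/10)))) = 8/((-78*(-114 - 99/10))) = 8/((-78*(-1239/10))) = 8/(48321/5) = 8*(5/48321) = 40/48321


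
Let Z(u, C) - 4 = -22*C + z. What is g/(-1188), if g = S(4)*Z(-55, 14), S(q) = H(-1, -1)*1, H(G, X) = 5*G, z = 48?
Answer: -320/297 ≈ -1.0774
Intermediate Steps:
Z(u, C) = 52 - 22*C (Z(u, C) = 4 + (-22*C + 48) = 4 + (48 - 22*C) = 52 - 22*C)
S(q) = -5 (S(q) = (5*(-1))*1 = -5*1 = -5)
g = 1280 (g = -5*(52 - 22*14) = -5*(52 - 308) = -5*(-256) = 1280)
g/(-1188) = 1280/(-1188) = 1280*(-1/1188) = -320/297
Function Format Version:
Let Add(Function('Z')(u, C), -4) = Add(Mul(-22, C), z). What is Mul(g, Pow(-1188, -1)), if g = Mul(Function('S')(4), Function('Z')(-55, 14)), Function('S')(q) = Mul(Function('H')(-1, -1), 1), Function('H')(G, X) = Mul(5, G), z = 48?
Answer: Rational(-320, 297) ≈ -1.0774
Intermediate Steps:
Function('Z')(u, C) = Add(52, Mul(-22, C)) (Function('Z')(u, C) = Add(4, Add(Mul(-22, C), 48)) = Add(4, Add(48, Mul(-22, C))) = Add(52, Mul(-22, C)))
Function('S')(q) = -5 (Function('S')(q) = Mul(Mul(5, -1), 1) = Mul(-5, 1) = -5)
g = 1280 (g = Mul(-5, Add(52, Mul(-22, 14))) = Mul(-5, Add(52, -308)) = Mul(-5, -256) = 1280)
Mul(g, Pow(-1188, -1)) = Mul(1280, Pow(-1188, -1)) = Mul(1280, Rational(-1, 1188)) = Rational(-320, 297)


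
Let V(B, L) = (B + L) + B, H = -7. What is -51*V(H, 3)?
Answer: 561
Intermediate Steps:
V(B, L) = L + 2*B
-51*V(H, 3) = -51*(3 + 2*(-7)) = -51*(3 - 14) = -51*(-11) = 561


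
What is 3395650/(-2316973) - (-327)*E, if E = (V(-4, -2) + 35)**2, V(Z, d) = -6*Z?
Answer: 2637376849601/2316973 ≈ 1.1383e+6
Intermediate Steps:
E = 3481 (E = (-6*(-4) + 35)**2 = (24 + 35)**2 = 59**2 = 3481)
3395650/(-2316973) - (-327)*E = 3395650/(-2316973) - (-327)*3481 = 3395650*(-1/2316973) - 1*(-1138287) = -3395650/2316973 + 1138287 = 2637376849601/2316973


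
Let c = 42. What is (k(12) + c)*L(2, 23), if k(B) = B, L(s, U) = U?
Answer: 1242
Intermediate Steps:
(k(12) + c)*L(2, 23) = (12 + 42)*23 = 54*23 = 1242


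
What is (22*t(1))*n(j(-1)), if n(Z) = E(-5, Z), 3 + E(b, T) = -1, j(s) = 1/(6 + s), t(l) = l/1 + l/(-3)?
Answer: -176/3 ≈ -58.667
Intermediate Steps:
t(l) = 2*l/3 (t(l) = l*1 + l*(-1/3) = l - l/3 = 2*l/3)
E(b, T) = -4 (E(b, T) = -3 - 1 = -4)
n(Z) = -4
(22*t(1))*n(j(-1)) = (22*((2/3)*1))*(-4) = (22*(2/3))*(-4) = (44/3)*(-4) = -176/3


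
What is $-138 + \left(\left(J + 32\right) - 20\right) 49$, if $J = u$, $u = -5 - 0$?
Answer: $205$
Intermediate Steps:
$u = -5$ ($u = -5 + 0 = -5$)
$J = -5$
$-138 + \left(\left(J + 32\right) - 20\right) 49 = -138 + \left(\left(-5 + 32\right) - 20\right) 49 = -138 + \left(27 - 20\right) 49 = -138 + 7 \cdot 49 = -138 + 343 = 205$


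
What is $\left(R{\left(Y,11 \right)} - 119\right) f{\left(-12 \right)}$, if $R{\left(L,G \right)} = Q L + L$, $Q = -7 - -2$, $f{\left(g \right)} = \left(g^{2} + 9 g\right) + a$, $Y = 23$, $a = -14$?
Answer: $-4642$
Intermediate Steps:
$f{\left(g \right)} = -14 + g^{2} + 9 g$ ($f{\left(g \right)} = \left(g^{2} + 9 g\right) - 14 = -14 + g^{2} + 9 g$)
$Q = -5$ ($Q = -7 + 2 = -5$)
$R{\left(L,G \right)} = - 4 L$ ($R{\left(L,G \right)} = - 5 L + L = - 4 L$)
$\left(R{\left(Y,11 \right)} - 119\right) f{\left(-12 \right)} = \left(\left(-4\right) 23 - 119\right) \left(-14 + \left(-12\right)^{2} + 9 \left(-12\right)\right) = \left(-92 - 119\right) \left(-14 + 144 - 108\right) = \left(-211\right) 22 = -4642$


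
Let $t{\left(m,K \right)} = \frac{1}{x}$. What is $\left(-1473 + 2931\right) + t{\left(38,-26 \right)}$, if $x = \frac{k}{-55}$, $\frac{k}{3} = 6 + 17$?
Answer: $\frac{100547}{69} \approx 1457.2$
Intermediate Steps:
$k = 69$ ($k = 3 \left(6 + 17\right) = 3 \cdot 23 = 69$)
$x = - \frac{69}{55}$ ($x = \frac{69}{-55} = 69 \left(- \frac{1}{55}\right) = - \frac{69}{55} \approx -1.2545$)
$t{\left(m,K \right)} = - \frac{55}{69}$ ($t{\left(m,K \right)} = \frac{1}{- \frac{69}{55}} = - \frac{55}{69}$)
$\left(-1473 + 2931\right) + t{\left(38,-26 \right)} = \left(-1473 + 2931\right) - \frac{55}{69} = 1458 - \frac{55}{69} = \frac{100547}{69}$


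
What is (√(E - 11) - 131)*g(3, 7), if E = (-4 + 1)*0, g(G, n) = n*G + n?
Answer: -3668 + 28*I*√11 ≈ -3668.0 + 92.865*I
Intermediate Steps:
g(G, n) = n + G*n (g(G, n) = G*n + n = n + G*n)
E = 0 (E = -3*0 = 0)
(√(E - 11) - 131)*g(3, 7) = (√(0 - 11) - 131)*(7*(1 + 3)) = (√(-11) - 131)*(7*4) = (I*√11 - 131)*28 = (-131 + I*√11)*28 = -3668 + 28*I*√11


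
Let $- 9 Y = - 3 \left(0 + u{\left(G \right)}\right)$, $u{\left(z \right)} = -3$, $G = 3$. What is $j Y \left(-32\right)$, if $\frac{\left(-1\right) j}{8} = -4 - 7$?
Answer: $2816$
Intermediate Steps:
$j = 88$ ($j = - 8 \left(-4 - 7\right) = \left(-8\right) \left(-11\right) = 88$)
$Y = -1$ ($Y = - \frac{\left(-3\right) \left(0 - 3\right)}{9} = - \frac{\left(-3\right) \left(-3\right)}{9} = \left(- \frac{1}{9}\right) 9 = -1$)
$j Y \left(-32\right) = 88 \left(-1\right) \left(-32\right) = \left(-88\right) \left(-32\right) = 2816$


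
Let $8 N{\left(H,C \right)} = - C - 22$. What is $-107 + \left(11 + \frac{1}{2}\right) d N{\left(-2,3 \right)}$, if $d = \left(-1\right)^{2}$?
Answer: $- \frac{2287}{16} \approx -142.94$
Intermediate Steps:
$N{\left(H,C \right)} = - \frac{11}{4} - \frac{C}{8}$ ($N{\left(H,C \right)} = \frac{- C - 22}{8} = \frac{-22 - C}{8} = - \frac{11}{4} - \frac{C}{8}$)
$d = 1$
$-107 + \left(11 + \frac{1}{2}\right) d N{\left(-2,3 \right)} = -107 + \left(11 + \frac{1}{2}\right) 1 \left(- \frac{11}{4} - \frac{3}{8}\right) = -107 + \frac{23}{2} \cdot 1 \left(- \frac{25}{8}\right) = -107 + \frac{23}{2} \left(- \frac{25}{8}\right) = -107 - \frac{575}{16} = - \frac{2287}{16}$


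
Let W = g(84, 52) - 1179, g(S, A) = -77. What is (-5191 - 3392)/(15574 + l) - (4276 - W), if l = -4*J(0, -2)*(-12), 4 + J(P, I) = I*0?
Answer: -85101807/15382 ≈ -5532.6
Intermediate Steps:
W = -1256 (W = -77 - 1179 = -1256)
J(P, I) = -4 (J(P, I) = -4 + I*0 = -4 + 0 = -4)
l = -192 (l = -4*(-4)*(-12) = 16*(-12) = -192)
(-5191 - 3392)/(15574 + l) - (4276 - W) = (-5191 - 3392)/(15574 - 192) - (4276 - 1*(-1256)) = -8583/15382 - (4276 + 1256) = -8583*1/15382 - 1*5532 = -8583/15382 - 5532 = -85101807/15382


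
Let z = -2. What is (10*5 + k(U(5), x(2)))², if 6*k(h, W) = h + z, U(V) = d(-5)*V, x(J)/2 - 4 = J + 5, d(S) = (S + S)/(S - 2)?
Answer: 126736/49 ≈ 2586.4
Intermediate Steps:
d(S) = 2*S/(-2 + S) (d(S) = (2*S)/(-2 + S) = 2*S/(-2 + S))
x(J) = 18 + 2*J (x(J) = 8 + 2*(J + 5) = 8 + 2*(5 + J) = 8 + (10 + 2*J) = 18 + 2*J)
U(V) = 10*V/7 (U(V) = (2*(-5)/(-2 - 5))*V = (2*(-5)/(-7))*V = (2*(-5)*(-⅐))*V = 10*V/7)
k(h, W) = -⅓ + h/6 (k(h, W) = (h - 2)/6 = (-2 + h)/6 = -⅓ + h/6)
(10*5 + k(U(5), x(2)))² = (10*5 + (-⅓ + ((10/7)*5)/6))² = (50 + (-⅓ + (⅙)*(50/7)))² = (50 + (-⅓ + 25/21))² = (50 + 6/7)² = (356/7)² = 126736/49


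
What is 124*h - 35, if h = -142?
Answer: -17643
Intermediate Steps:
124*h - 35 = 124*(-142) - 35 = -17608 - 35 = -17643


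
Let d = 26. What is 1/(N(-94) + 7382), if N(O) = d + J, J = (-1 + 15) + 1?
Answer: 1/7423 ≈ 0.00013472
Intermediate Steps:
J = 15 (J = 14 + 1 = 15)
N(O) = 41 (N(O) = 26 + 15 = 41)
1/(N(-94) + 7382) = 1/(41 + 7382) = 1/7423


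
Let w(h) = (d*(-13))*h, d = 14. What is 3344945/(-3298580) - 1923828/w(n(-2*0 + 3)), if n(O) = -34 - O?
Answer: -636842542387/2221263772 ≈ -286.70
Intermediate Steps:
w(h) = -182*h (w(h) = (14*(-13))*h = -182*h)
3344945/(-3298580) - 1923828/w(n(-2*0 + 3)) = 3344945/(-3298580) - 1923828*(-1/(182*(-34 - (-2*0 + 3)))) = 3344945*(-1/3298580) - 1923828*(-1/(182*(-34 - (0 + 3)))) = -668989/659716 - 1923828*(-1/(182*(-34 - 1*3))) = -668989/659716 - 1923828*(-1/(182*(-34 - 3))) = -668989/659716 - 1923828/((-182*(-37))) = -668989/659716 - 1923828/6734 = -668989/659716 - 1923828*1/6734 = -668989/659716 - 961914/3367 = -636842542387/2221263772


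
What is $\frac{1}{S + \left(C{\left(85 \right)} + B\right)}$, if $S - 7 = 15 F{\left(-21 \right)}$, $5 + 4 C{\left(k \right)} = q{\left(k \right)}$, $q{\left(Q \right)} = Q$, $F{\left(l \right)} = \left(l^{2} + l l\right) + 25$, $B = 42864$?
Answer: $\frac{1}{56496} \approx 1.77 \cdot 10^{-5}$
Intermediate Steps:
$F{\left(l \right)} = 25 + 2 l^{2}$ ($F{\left(l \right)} = \left(l^{2} + l^{2}\right) + 25 = 2 l^{2} + 25 = 25 + 2 l^{2}$)
$C{\left(k \right)} = - \frac{5}{4} + \frac{k}{4}$
$S = 13612$ ($S = 7 + 15 \left(25 + 2 \left(-21\right)^{2}\right) = 7 + 15 \left(25 + 2 \cdot 441\right) = 7 + 15 \left(25 + 882\right) = 7 + 15 \cdot 907 = 7 + 13605 = 13612$)
$\frac{1}{S + \left(C{\left(85 \right)} + B\right)} = \frac{1}{13612 + \left(\left(- \frac{5}{4} + \frac{1}{4} \cdot 85\right) + 42864\right)} = \frac{1}{13612 + \left(\left(- \frac{5}{4} + \frac{85}{4}\right) + 42864\right)} = \frac{1}{13612 + \left(20 + 42864\right)} = \frac{1}{13612 + 42884} = \frac{1}{56496}$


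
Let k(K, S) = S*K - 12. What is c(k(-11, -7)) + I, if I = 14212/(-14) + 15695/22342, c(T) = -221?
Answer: -193215461/156394 ≈ -1235.4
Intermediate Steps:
k(K, S) = -12 + K*S (k(K, S) = K*S - 12 = -12 + K*S)
I = -158652387/156394 (I = 14212*(-1/14) + 15695*(1/22342) = -7106/7 + 15695/22342 = -158652387/156394 ≈ -1014.4)
c(k(-11, -7)) + I = -221 - 158652387/156394 = -193215461/156394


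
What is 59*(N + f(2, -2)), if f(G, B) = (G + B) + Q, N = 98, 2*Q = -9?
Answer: 11033/2 ≈ 5516.5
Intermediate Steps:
Q = -9/2 (Q = (½)*(-9) = -9/2 ≈ -4.5000)
f(G, B) = -9/2 + B + G (f(G, B) = (G + B) - 9/2 = (B + G) - 9/2 = -9/2 + B + G)
59*(N + f(2, -2)) = 59*(98 + (-9/2 - 2 + 2)) = 59*(98 - 9/2) = 59*(187/2) = 11033/2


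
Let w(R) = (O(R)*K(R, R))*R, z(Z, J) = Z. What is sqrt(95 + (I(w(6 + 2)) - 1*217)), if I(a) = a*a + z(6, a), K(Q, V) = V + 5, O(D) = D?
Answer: 2*sqrt(173027) ≈ 831.93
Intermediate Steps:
K(Q, V) = 5 + V
w(R) = R**2*(5 + R) (w(R) = (R*(5 + R))*R = R**2*(5 + R))
I(a) = 6 + a**2 (I(a) = a*a + 6 = a**2 + 6 = 6 + a**2)
sqrt(95 + (I(w(6 + 2)) - 1*217)) = sqrt(95 + ((6 + ((6 + 2)**2*(5 + (6 + 2)))**2) - 1*217)) = sqrt(95 + ((6 + (8**2*(5 + 8))**2) - 217)) = sqrt(95 + ((6 + (64*13)**2) - 217)) = sqrt(95 + ((6 + 832**2) - 217)) = sqrt(95 + ((6 + 692224) - 217)) = sqrt(95 + (692230 - 217)) = sqrt(95 + 692013) = sqrt(692108) = 2*sqrt(173027)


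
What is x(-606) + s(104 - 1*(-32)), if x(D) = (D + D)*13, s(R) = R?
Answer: -15620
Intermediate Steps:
x(D) = 26*D (x(D) = (2*D)*13 = 26*D)
x(-606) + s(104 - 1*(-32)) = 26*(-606) + (104 - 1*(-32)) = -15756 + (104 + 32) = -15756 + 136 = -15620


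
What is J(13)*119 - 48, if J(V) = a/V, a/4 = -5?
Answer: -3004/13 ≈ -231.08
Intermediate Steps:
a = -20 (a = 4*(-5) = -20)
J(V) = -20/V
J(13)*119 - 48 = -20/13*119 - 48 = -2380/13 - 48 = -3004/13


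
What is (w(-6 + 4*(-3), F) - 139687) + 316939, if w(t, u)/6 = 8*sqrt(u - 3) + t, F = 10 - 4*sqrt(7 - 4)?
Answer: 177144 + 48*sqrt(7 - 4*sqrt(3)) ≈ 1.7716e+5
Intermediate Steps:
F = 10 - 4*sqrt(3) ≈ 3.0718
w(t, u) = 6*t + 48*sqrt(-3 + u) (w(t, u) = 6*(8*sqrt(u - 3) + t) = 6*(8*sqrt(-3 + u) + t) = 6*(t + 8*sqrt(-3 + u)) = 6*t + 48*sqrt(-3 + u))
(w(-6 + 4*(-3), F) - 139687) + 316939 = ((6*(-6 + 4*(-3)) + 48*sqrt(-3 + (10 - 4*sqrt(3)))) - 139687) + 316939 = ((6*(-6 - 12) + 48*sqrt(7 - 4*sqrt(3))) - 139687) + 316939 = ((6*(-18) + 48*sqrt(7 - 4*sqrt(3))) - 139687) + 316939 = ((-108 + 48*sqrt(7 - 4*sqrt(3))) - 139687) + 316939 = (-139795 + 48*sqrt(7 - 4*sqrt(3))) + 316939 = 177144 + 48*sqrt(7 - 4*sqrt(3))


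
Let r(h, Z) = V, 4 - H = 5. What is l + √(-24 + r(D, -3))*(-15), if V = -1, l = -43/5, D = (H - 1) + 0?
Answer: -43/5 - 75*I ≈ -8.6 - 75.0*I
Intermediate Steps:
H = -1 (H = 4 - 1*5 = 4 - 5 = -1)
D = -2 (D = (-1 - 1) + 0 = -2 + 0 = -2)
l = -43/5 (l = -43*⅕ = -43/5 ≈ -8.6000)
r(h, Z) = -1
l + √(-24 + r(D, -3))*(-15) = -43/5 + √(-24 - 1)*(-15) = -43/5 + √(-25)*(-15) = -43/5 + (5*I)*(-15) = -43/5 - 75*I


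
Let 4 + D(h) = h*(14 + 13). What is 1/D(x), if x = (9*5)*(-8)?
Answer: -1/9724 ≈ -0.00010284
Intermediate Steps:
x = -360 (x = 45*(-8) = -360)
D(h) = -4 + 27*h (D(h) = -4 + h*(14 + 13) = -4 + h*27 = -4 + 27*h)
1/D(x) = 1/(-4 + 27*(-360)) = 1/(-4 - 9720) = 1/(-9724) = -1/9724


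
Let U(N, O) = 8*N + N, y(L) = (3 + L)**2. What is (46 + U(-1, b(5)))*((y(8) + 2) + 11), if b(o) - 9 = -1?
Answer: 4958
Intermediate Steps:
b(o) = 8 (b(o) = 9 - 1 = 8)
U(N, O) = 9*N
(46 + U(-1, b(5)))*((y(8) + 2) + 11) = (46 + 9*(-1))*(((3 + 8)**2 + 2) + 11) = (46 - 9)*((11**2 + 2) + 11) = 37*((121 + 2) + 11) = 37*(123 + 11) = 37*134 = 4958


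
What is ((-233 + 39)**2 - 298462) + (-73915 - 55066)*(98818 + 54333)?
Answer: -19753829957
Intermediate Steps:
((-233 + 39)**2 - 298462) + (-73915 - 55066)*(98818 + 54333) = ((-194)**2 - 298462) - 128981*153151 = (37636 - 298462) - 19753569131 = -260826 - 19753569131 = -19753829957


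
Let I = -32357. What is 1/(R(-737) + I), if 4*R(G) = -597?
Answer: -4/130025 ≈ -3.0763e-5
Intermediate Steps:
R(G) = -597/4 (R(G) = (¼)*(-597) = -597/4)
1/(R(-737) + I) = 1/(-597/4 - 32357) = 1/(-130025/4) = -4/130025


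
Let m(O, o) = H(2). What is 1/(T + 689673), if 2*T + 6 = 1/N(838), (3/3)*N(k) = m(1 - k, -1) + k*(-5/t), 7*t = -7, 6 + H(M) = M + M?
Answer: 8376/5776675921 ≈ 1.4500e-6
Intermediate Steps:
H(M) = -6 + 2*M (H(M) = -6 + (M + M) = -6 + 2*M)
t = -1 (t = (⅐)*(-7) = -1)
m(O, o) = -2 (m(O, o) = -6 + 2*2 = -6 + 4 = -2)
N(k) = -2 + 5*k (N(k) = -2 + k*(-5/(-1)) = -2 + k*(-5*(-1)) = -2 + k*5 = -2 + 5*k)
T = -25127/8376 (T = -3 + 1/(2*(-2 + 5*838)) = -3 + 1/(2*(-2 + 4190)) = -3 + (½)/4188 = -3 + (½)*(1/4188) = -3 + 1/8376 = -25127/8376 ≈ -2.9999)
1/(T + 689673) = 1/(-25127/8376 + 689673) = 1/(5776675921/8376) = 8376/5776675921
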